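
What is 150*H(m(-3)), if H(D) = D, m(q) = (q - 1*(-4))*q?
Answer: -450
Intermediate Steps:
m(q) = q*(4 + q) (m(q) = (q + 4)*q = (4 + q)*q = q*(4 + q))
150*H(m(-3)) = 150*(-3*(4 - 3)) = 150*(-3*1) = 150*(-3) = -450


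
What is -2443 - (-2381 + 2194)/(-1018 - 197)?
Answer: -2968432/1215 ≈ -2443.2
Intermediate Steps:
-2443 - (-2381 + 2194)/(-1018 - 197) = -2443 - (-187)/(-1215) = -2443 - (-187)*(-1)/1215 = -2443 - 1*187/1215 = -2443 - 187/1215 = -2968432/1215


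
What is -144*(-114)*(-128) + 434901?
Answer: -1666347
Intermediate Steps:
-144*(-114)*(-128) + 434901 = 16416*(-128) + 434901 = -2101248 + 434901 = -1666347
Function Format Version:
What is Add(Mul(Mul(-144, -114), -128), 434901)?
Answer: -1666347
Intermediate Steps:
Add(Mul(Mul(-144, -114), -128), 434901) = Add(Mul(16416, -128), 434901) = Add(-2101248, 434901) = -1666347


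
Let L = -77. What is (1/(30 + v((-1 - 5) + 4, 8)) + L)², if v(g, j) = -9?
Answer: 2611456/441 ≈ 5921.7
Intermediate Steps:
(1/(30 + v((-1 - 5) + 4, 8)) + L)² = (1/(30 - 9) - 77)² = (1/21 - 77)² = (-1616/21)² = 2611456/441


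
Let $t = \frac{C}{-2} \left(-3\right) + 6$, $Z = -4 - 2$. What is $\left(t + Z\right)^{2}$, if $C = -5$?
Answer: $\frac{225}{4} \approx 56.25$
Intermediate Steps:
$Z = -6$ ($Z = -4 - 2 = -6$)
$t = - \frac{3}{2}$ ($t = - \frac{5}{-2} \left(-3\right) + 6 = \left(-5\right) \left(- \frac{1}{2}\right) \left(-3\right) + 6 = \frac{5}{2} \left(-3\right) + 6 = - \frac{15}{2} + 6 = - \frac{3}{2} \approx -1.5$)
$\left(t + Z\right)^{2} = \left(- \frac{3}{2} - 6\right)^{2} = \left(- \frac{15}{2}\right)^{2} = \frac{225}{4}$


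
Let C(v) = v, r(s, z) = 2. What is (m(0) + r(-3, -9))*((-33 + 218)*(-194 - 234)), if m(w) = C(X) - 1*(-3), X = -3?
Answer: -158360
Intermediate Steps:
m(w) = 0 (m(w) = -3 - 1*(-3) = -3 + 3 = 0)
(m(0) + r(-3, -9))*((-33 + 218)*(-194 - 234)) = (0 + 2)*((-33 + 218)*(-194 - 234)) = 2*(185*(-428)) = 2*(-79180) = -158360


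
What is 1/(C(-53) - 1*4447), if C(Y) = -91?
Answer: -1/4538 ≈ -0.00022036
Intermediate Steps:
1/(C(-53) - 1*4447) = 1/(-91 - 1*4447) = 1/(-91 - 4447) = 1/(-4538) = -1/4538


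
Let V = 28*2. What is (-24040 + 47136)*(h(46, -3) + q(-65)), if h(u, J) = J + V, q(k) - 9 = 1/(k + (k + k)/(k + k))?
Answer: 11452729/8 ≈ 1.4316e+6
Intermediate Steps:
V = 56
q(k) = 9 + 1/(1 + k) (q(k) = 9 + 1/(k + (k + k)/(k + k)) = 9 + 1/(k + (2*k)/((2*k))) = 9 + 1/(k + (2*k)*(1/(2*k))) = 9 + 1/(k + 1) = 9 + 1/(1 + k))
h(u, J) = 56 + J (h(u, J) = J + 56 = 56 + J)
(-24040 + 47136)*(h(46, -3) + q(-65)) = (-24040 + 47136)*((56 - 3) + (10 + 9*(-65))/(1 - 65)) = 23096*(53 + (10 - 585)/(-64)) = 23096*(53 - 1/64*(-575)) = 23096*(53 + 575/64) = 23096*(3967/64) = 11452729/8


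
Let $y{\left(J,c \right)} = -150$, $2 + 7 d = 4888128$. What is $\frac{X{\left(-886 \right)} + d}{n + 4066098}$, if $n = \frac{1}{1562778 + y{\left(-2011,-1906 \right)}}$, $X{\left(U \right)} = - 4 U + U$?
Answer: $\frac{7667396811696}{44476590098815} \approx 0.17239$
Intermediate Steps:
$d = \frac{4888126}{7}$ ($d = - \frac{2}{7} + \frac{1}{7} \cdot 4888128 = - \frac{2}{7} + 698304 = \frac{4888126}{7} \approx 6.983 \cdot 10^{5}$)
$X{\left(U \right)} = - 3 U$
$n = \frac{1}{1562628}$ ($n = \frac{1}{1562778 - 150} = \frac{1}{1562628} \approx 6.3995 \cdot 10^{-7}$)
$\frac{X{\left(-886 \right)} + d}{n + 4066098} = \frac{\left(-3\right) \left(-886\right) + \frac{4888126}{7}}{\frac{1}{1562628} + 4066098} = \frac{2658 + \frac{4888126}{7}}{\frac{6353798585545}{1562628}} = \frac{4906732}{7} \cdot \frac{1562628}{6353798585545} = \frac{7667396811696}{44476590098815}$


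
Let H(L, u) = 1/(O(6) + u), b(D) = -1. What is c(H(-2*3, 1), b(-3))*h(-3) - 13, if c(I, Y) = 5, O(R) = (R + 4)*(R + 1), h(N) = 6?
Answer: 17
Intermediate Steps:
O(R) = (1 + R)*(4 + R) (O(R) = (4 + R)*(1 + R) = (1 + R)*(4 + R))
H(L, u) = 1/(70 + u) (H(L, u) = 1/((4 + 6² + 5*6) + u) = 1/((4 + 36 + 30) + u) = 1/(70 + u))
c(H(-2*3, 1), b(-3))*h(-3) - 13 = 5*6 - 13 = 30 - 13 = 17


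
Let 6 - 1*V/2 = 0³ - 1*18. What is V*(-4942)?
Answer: -237216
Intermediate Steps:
V = 48 (V = 12 - 2*(0³ - 1*18) = 12 - 2*(0 - 18) = 12 - 2*(-18) = 12 + 36 = 48)
V*(-4942) = 48*(-4942) = -237216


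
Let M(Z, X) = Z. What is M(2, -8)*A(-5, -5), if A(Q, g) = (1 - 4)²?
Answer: 18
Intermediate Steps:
A(Q, g) = 9 (A(Q, g) = (-3)² = 9)
M(2, -8)*A(-5, -5) = 2*9 = 18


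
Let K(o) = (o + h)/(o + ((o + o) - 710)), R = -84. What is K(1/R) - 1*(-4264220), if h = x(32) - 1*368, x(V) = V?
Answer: 254330901685/59643 ≈ 4.2642e+6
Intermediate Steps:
h = -336 (h = 32 - 1*368 = 32 - 368 = -336)
K(o) = (-336 + o)/(-710 + 3*o) (K(o) = (o - 336)/(o + ((o + o) - 710)) = (-336 + o)/(o + (2*o - 710)) = (-336 + o)/(o + (-710 + 2*o)) = (-336 + o)/(-710 + 3*o))
K(1/R) - 1*(-4264220) = (-336 + 1/(-84))/(-710 + 3/(-84)) - 1*(-4264220) = (-336 - 1/84)/(-710 + 3*(-1/84)) + 4264220 = -28225/84/(-710 - 1/28) + 4264220 = -28225/84/(-19881/28) + 4264220 = -28/19881*(-28225/84) + 4264220 = 28225/59643 + 4264220 = 254330901685/59643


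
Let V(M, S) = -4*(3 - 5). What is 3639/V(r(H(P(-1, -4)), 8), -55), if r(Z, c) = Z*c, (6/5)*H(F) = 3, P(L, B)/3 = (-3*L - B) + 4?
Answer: 3639/8 ≈ 454.88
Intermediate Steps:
P(L, B) = 12 - 9*L - 3*B (P(L, B) = 3*((-3*L - B) + 4) = 3*((-B - 3*L) + 4) = 3*(4 - B - 3*L) = 12 - 9*L - 3*B)
H(F) = 5/2 (H(F) = (⅚)*3 = 5/2)
V(M, S) = 8 (V(M, S) = -4*(-2) = 8)
3639/V(r(H(P(-1, -4)), 8), -55) = 3639/8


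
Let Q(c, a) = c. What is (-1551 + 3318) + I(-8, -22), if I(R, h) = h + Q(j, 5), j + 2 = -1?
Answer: 1742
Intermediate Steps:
j = -3 (j = -2 - 1 = -3)
I(R, h) = -3 + h (I(R, h) = h - 3 = -3 + h)
(-1551 + 3318) + I(-8, -22) = (-1551 + 3318) + (-3 - 22) = 1767 - 25 = 1742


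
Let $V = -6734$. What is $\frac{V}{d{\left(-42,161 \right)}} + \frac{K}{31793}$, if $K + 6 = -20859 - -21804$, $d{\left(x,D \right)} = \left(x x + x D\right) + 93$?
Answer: $\frac{218699857}{155944665} \approx 1.4024$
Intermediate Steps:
$d{\left(x,D \right)} = 93 + x^{2} + D x$ ($d{\left(x,D \right)} = \left(x^{2} + D x\right) + 93 = 93 + x^{2} + D x$)
$K = 939$ ($K = -6 - -945 = -6 + \left(-20859 + 21804\right) = -6 + 945 = 939$)
$\frac{V}{d{\left(-42,161 \right)}} + \frac{K}{31793} = - \frac{6734}{93 + \left(-42\right)^{2} + 161 \left(-42\right)} + \frac{939}{31793} = - \frac{6734}{93 + 1764 - 6762} + 939 \cdot \frac{1}{31793} = - \frac{6734}{-4905} + \frac{939}{31793} = \left(-6734\right) \left(- \frac{1}{4905}\right) + \frac{939}{31793} = \frac{6734}{4905} + \frac{939}{31793} = \frac{218699857}{155944665}$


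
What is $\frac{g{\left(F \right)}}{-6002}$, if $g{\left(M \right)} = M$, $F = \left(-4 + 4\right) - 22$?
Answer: $\frac{11}{3001} \approx 0.0036654$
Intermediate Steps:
$F = -22$ ($F = 0 - 22 = -22$)
$\frac{g{\left(F \right)}}{-6002} = - \frac{22}{-6002} = \left(-22\right) \left(- \frac{1}{6002}\right) = \frac{11}{3001}$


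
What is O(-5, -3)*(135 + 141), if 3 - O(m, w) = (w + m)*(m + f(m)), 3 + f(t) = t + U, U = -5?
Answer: -38916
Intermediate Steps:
f(t) = -8 + t (f(t) = -3 + (t - 5) = -3 + (-5 + t) = -8 + t)
O(m, w) = 3 - (-8 + 2*m)*(m + w) (O(m, w) = 3 - (w + m)*(m + (-8 + m)) = 3 - (m + w)*(-8 + 2*m) = 3 - (-8 + 2*m)*(m + w))
O(-5, -3)*(135 + 141) = (3 - 1*(-5)² - 1*(-5)*(-3) - 1*(-5)*(-8 - 5) - 1*(-3)*(-8 - 5))*(135 + 141) = (3 - 1*25 - 15 - 1*(-5)*(-13) - 1*(-3)*(-13))*276 = (3 - 25 - 15 - 65 - 39)*276 = -141*276 = -38916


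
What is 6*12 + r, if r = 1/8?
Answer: 577/8 ≈ 72.125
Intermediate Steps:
r = 1/8 ≈ 0.12500
6*12 + r = 6*12 + 1/8 = 72 + 1/8 = 577/8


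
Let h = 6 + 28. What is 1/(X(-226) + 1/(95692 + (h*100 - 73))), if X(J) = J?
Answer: -99019/22378293 ≈ -0.0044248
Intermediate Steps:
h = 34
1/(X(-226) + 1/(95692 + (h*100 - 73))) = 1/(-226 + 1/(95692 + (34*100 - 73))) = 1/(-226 + 1/(95692 + (3400 - 73))) = 1/(-226 + 1/(95692 + 3327)) = 1/(-226 + 1/99019) = 1/(-22378293/99019) = -99019/22378293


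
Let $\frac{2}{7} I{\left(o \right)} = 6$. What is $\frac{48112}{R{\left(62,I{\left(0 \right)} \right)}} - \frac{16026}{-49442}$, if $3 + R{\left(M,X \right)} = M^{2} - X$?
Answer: $\frac{304996603}{23608555} \approx 12.919$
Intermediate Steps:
$I{\left(o \right)} = 21$ ($I{\left(o \right)} = \frac{7}{2} \cdot 6 = 21$)
$R{\left(M,X \right)} = -3 + M^{2} - X$ ($R{\left(M,X \right)} = -3 + \left(M^{2} - X\right) = -3 + M^{2} - X$)
$\frac{48112}{R{\left(62,I{\left(0 \right)} \right)}} - \frac{16026}{-49442} = \frac{48112}{-3 + 62^{2} - 21} - \frac{16026}{-49442} = \frac{48112}{-3 + 3844 - 21} - - \frac{8013}{24721} = \frac{48112}{3820} + \frac{8013}{24721} = 48112 \cdot \frac{1}{3820} + \frac{8013}{24721} = \frac{12028}{955} + \frac{8013}{24721} = \frac{304996603}{23608555}$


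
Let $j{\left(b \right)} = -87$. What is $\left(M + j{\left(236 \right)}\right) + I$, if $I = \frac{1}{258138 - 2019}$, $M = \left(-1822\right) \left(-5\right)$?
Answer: $\frac{2310961738}{256119} \approx 9023.0$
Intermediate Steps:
$M = 9110$
$I = \frac{1}{256119} \approx 3.9044 \cdot 10^{-6}$
$\left(M + j{\left(236 \right)}\right) + I = \left(9110 - 87\right) + \frac{1}{256119} = 9023 + \frac{1}{256119} = \frac{2310961738}{256119}$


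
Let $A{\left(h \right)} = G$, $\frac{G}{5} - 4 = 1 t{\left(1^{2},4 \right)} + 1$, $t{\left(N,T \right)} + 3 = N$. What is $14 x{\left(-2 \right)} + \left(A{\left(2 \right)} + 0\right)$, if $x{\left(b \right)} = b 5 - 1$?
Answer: $-139$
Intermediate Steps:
$t{\left(N,T \right)} = -3 + N$
$G = 15$ ($G = 20 + 5 \left(1 \left(-3 + 1^{2}\right) + 1\right) = 20 + 5 \left(1 \left(-3 + 1\right) + 1\right) = 20 + 5 \left(1 \left(-2\right) + 1\right) = 20 + 5 \left(-2 + 1\right) = 20 + 5 \left(-1\right) = 20 - 5 = 15$)
$A{\left(h \right)} = 15$
$x{\left(b \right)} = -1 + 5 b$ ($x{\left(b \right)} = 5 b - 1 = -1 + 5 b$)
$14 x{\left(-2 \right)} + \left(A{\left(2 \right)} + 0\right) = 14 \left(-1 + 5 \left(-2\right)\right) + \left(15 + 0\right) = 14 \left(-1 - 10\right) + 15 = 14 \left(-11\right) + 15 = -154 + 15 = -139$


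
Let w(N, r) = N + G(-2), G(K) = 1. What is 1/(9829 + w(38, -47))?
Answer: 1/9868 ≈ 0.00010134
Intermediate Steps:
w(N, r) = 1 + N (w(N, r) = N + 1 = 1 + N)
1/(9829 + w(38, -47)) = 1/(9829 + (1 + 38)) = 1/(9829 + 39) = 1/9868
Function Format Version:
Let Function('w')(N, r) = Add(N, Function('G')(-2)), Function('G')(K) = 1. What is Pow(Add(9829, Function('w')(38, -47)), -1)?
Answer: Rational(1, 9868) ≈ 0.00010134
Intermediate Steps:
Function('w')(N, r) = Add(1, N) (Function('w')(N, r) = Add(N, 1) = Add(1, N))
Pow(Add(9829, Function('w')(38, -47)), -1) = Pow(Add(9829, Add(1, 38)), -1) = Pow(Add(9829, 39), -1) = Pow(9868, -1) = Rational(1, 9868)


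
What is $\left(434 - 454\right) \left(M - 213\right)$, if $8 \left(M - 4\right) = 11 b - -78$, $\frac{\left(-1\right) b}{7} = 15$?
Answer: $\frac{13745}{2} \approx 6872.5$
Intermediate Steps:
$b = -105$ ($b = \left(-7\right) 15 = -105$)
$M = - \frac{1045}{8}$ ($M = 4 + \frac{11 \left(-105\right) - -78}{8} = 4 + \frac{-1155 + 78}{8} = 4 + \frac{1}{8} \left(-1077\right) = 4 - \frac{1077}{8} = - \frac{1045}{8} \approx -130.63$)
$\left(434 - 454\right) \left(M - 213\right) = \left(434 - 454\right) \left(- \frac{1045}{8} - 213\right) = \left(-20\right) \left(- \frac{2749}{8}\right) = \frac{13745}{2}$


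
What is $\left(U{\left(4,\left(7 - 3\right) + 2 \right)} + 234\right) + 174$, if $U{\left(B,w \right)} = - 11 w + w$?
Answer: $348$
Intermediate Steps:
$U{\left(B,w \right)} = - 10 w$
$\left(U{\left(4,\left(7 - 3\right) + 2 \right)} + 234\right) + 174 = \left(- 10 \left(\left(7 - 3\right) + 2\right) + 234\right) + 174 = \left(- 10 \left(4 + 2\right) + 234\right) + 174 = \left(\left(-10\right) 6 + 234\right) + 174 = \left(-60 + 234\right) + 174 = 174 + 174 = 348$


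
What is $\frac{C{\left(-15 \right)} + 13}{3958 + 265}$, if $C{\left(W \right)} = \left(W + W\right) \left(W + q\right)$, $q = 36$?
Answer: $- \frac{617}{4223} \approx -0.1461$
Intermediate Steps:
$C{\left(W \right)} = 2 W \left(36 + W\right)$ ($C{\left(W \right)} = \left(W + W\right) \left(W + 36\right) = 2 W \left(36 + W\right)$)
$\frac{C{\left(-15 \right)} + 13}{3958 + 265} = \frac{2 \left(-15\right) \left(36 - 15\right) + 13}{3958 + 265} = \frac{2 \left(-15\right) 21 + 13}{4223} = \left(-630 + 13\right) \frac{1}{4223} = \left(-617\right) \frac{1}{4223} = - \frac{617}{4223}$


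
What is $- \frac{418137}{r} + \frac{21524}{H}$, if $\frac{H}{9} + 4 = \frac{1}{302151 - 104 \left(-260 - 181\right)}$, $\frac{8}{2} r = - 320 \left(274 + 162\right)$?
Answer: $- \frac{85345365583351}{145665053760} \approx -585.9$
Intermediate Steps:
$r = -34880$ ($r = \frac{\left(-320\right) \left(274 + 162\right)}{4} = \frac{\left(-320\right) 436}{4} = \frac{1}{4} \left(-139520\right) = -34880$)
$H = - \frac{4176177}{116005}$ ($H = -36 + \frac{9}{302151 - 104 \left(-260 - 181\right)} = -36 + \frac{9}{302151 - -45864} = -36 + \frac{9}{302151 + 45864} = -36 + \frac{9}{348015} = -36 + 9 \cdot \frac{1}{348015} = -36 + \frac{3}{116005} = - \frac{4176177}{116005} \approx -36.0$)
$- \frac{418137}{r} + \frac{21524}{H} = - \frac{418137}{-34880} + \frac{21524}{- \frac{4176177}{116005}} = \left(-418137\right) \left(- \frac{1}{34880}\right) + 21524 \left(- \frac{116005}{4176177}\right) = \frac{418137}{34880} - \frac{2496891620}{4176177} = - \frac{85345365583351}{145665053760}$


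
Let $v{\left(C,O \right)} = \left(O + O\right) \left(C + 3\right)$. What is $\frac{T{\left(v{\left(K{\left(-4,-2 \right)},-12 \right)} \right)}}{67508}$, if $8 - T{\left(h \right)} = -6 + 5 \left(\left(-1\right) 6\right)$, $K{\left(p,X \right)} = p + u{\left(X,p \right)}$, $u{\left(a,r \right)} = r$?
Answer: $\frac{11}{16877} \approx 0.00065177$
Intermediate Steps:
$K{\left(p,X \right)} = 2 p$ ($K{\left(p,X \right)} = p + p = 2 p$)
$v{\left(C,O \right)} = 2 O \left(3 + C\right)$
$T{\left(h \right)} = 44$ ($T{\left(h \right)} = 8 - \left(-6 + 5 \left(\left(-1\right) 6\right)\right) = 8 - \left(-6 + 5 \left(-6\right)\right) = 8 - \left(-6 - 30\right) = 8 - -36 = 8 + 36 = 44$)
$\frac{T{\left(v{\left(K{\left(-4,-2 \right)},-12 \right)} \right)}}{67508} = \frac{44}{67508} = 44 \cdot \frac{1}{67508} = \frac{11}{16877}$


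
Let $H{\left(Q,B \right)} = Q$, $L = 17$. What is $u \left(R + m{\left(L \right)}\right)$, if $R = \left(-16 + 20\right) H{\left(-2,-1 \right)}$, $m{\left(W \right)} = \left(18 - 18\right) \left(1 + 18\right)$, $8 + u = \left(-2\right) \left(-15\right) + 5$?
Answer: $-216$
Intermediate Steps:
$u = 27$ ($u = -8 + \left(\left(-2\right) \left(-15\right) + 5\right) = -8 + \left(30 + 5\right) = -8 + 35 = 27$)
$m{\left(W \right)} = 0$ ($m{\left(W \right)} = 0 \cdot 19 = 0$)
$R = -8$ ($R = \left(-16 + 20\right) \left(-2\right) = 4 \left(-2\right) = -8$)
$u \left(R + m{\left(L \right)}\right) = 27 \left(-8 + 0\right) = 27 \left(-8\right) = -216$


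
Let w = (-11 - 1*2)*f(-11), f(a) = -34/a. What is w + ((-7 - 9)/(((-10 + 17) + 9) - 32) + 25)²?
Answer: 6994/11 ≈ 635.82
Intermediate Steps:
w = -442/11 (w = (-11 - 1*2)*(-34/(-11)) = (-11 - 2)*(-34*(-1/11)) = -13*34/11 = -442/11 ≈ -40.182)
w + ((-7 - 9)/(((-10 + 17) + 9) - 32) + 25)² = -442/11 + ((-7 - 9)/(((-10 + 17) + 9) - 32) + 25)² = -442/11 + (-16/((7 + 9) - 32) + 25)² = -442/11 + (-16/(16 - 32) + 25)² = -442/11 + (-16/(-16) + 25)² = -442/11 + (-16*(-1/16) + 25)² = -442/11 + (1 + 25)² = -442/11 + 26² = -442/11 + 676 = 6994/11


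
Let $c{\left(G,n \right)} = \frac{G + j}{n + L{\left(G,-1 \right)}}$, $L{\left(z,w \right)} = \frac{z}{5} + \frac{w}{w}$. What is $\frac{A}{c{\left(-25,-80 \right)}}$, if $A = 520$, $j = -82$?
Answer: $\frac{43680}{107} \approx 408.22$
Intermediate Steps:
$L{\left(z,w \right)} = 1 + \frac{z}{5}$ ($L{\left(z,w \right)} = z \frac{1}{5} + 1 = \frac{z}{5} + 1 = 1 + \frac{z}{5}$)
$c{\left(G,n \right)} = \frac{-82 + G}{1 + n + \frac{G}{5}}$ ($c{\left(G,n \right)} = \frac{G - 82}{n + \left(1 + \frac{G}{5}\right)} = \frac{-82 + G}{1 + n + \frac{G}{5}}$)
$\frac{A}{c{\left(-25,-80 \right)}} = \frac{520}{5 \frac{1}{5 - 25 + 5 \left(-80\right)} \left(-82 - 25\right)} = \frac{520}{5 \frac{1}{5 - 25 - 400} \left(-107\right)} = \frac{520}{5 \frac{1}{-420} \left(-107\right)} = \frac{520}{5 \left(- \frac{1}{420}\right) \left(-107\right)} = \frac{520}{\frac{107}{84}} = 520 \cdot \frac{84}{107} = \frac{43680}{107}$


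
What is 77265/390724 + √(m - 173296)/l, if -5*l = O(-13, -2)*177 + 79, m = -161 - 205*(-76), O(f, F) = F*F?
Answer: 77265/390724 - 5*I*√157877/787 ≈ 0.19775 - 2.5244*I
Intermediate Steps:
O(f, F) = F²
m = 15419 (m = -161 + 15580 = 15419)
l = -787/5 (l = -((-2)²*177 + 79)/5 = -(4*177 + 79)/5 = -(708 + 79)/5 = -⅕*787 = -787/5 ≈ -157.40)
77265/390724 + √(m - 173296)/l = 77265/390724 + √(15419 - 173296)/(-787/5) = 77265*(1/390724) + √(-157877)*(-5/787) = 77265/390724 + (I*√157877)*(-5/787) = 77265/390724 - 5*I*√157877/787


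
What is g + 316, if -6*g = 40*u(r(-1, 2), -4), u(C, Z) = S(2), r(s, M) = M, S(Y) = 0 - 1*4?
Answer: 1028/3 ≈ 342.67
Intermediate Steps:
S(Y) = -4 (S(Y) = 0 - 4 = -4)
u(C, Z) = -4
g = 80/3 (g = -20*(-4)/3 = -⅙*(-160) = 80/3 ≈ 26.667)
g + 316 = 80/3 + 316 = 1028/3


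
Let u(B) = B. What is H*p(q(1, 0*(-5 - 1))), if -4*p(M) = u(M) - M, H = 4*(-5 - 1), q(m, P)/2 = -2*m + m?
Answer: 0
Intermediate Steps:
q(m, P) = -2*m (q(m, P) = 2*(-2*m + m) = 2*(-m) = -2*m)
H = -24 (H = 4*(-6) = -24)
p(M) = 0 (p(M) = -(M - M)/4 = -¼*0 = 0)
H*p(q(1, 0*(-5 - 1))) = -24*0 = 0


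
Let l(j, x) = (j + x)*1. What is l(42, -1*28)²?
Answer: 196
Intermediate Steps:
l(j, x) = j + x
l(42, -1*28)² = (42 - 1*28)² = (42 - 28)² = 14² = 196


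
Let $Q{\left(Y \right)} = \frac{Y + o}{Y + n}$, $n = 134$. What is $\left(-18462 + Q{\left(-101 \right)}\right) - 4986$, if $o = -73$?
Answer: $- \frac{257986}{11} \approx -23453.0$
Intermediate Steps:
$Q{\left(Y \right)} = \frac{-73 + Y}{134 + Y}$ ($Q{\left(Y \right)} = \frac{Y - 73}{Y + 134} = \frac{-73 + Y}{134 + Y}$)
$\left(-18462 + Q{\left(-101 \right)}\right) - 4986 = \left(-18462 + \frac{-73 - 101}{134 - 101}\right) - 4986 = \left(-18462 + \frac{1}{33} \left(-174\right)\right) - 4986 = \left(-18462 - \frac{58}{11}\right) - 4986 = - \frac{203140}{11} - 4986 = - \frac{257986}{11}$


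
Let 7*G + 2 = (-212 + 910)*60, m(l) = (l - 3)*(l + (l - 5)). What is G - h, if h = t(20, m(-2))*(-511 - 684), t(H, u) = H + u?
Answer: 585603/7 ≈ 83658.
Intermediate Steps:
m(l) = (-5 + 2*l)*(-3 + l) (m(l) = (-3 + l)*(l + (-5 + l)) = (-3 + l)*(-5 + 2*l) = (-5 + 2*l)*(-3 + l))
h = -77675 (h = (20 + (15 - 11*(-2) + 2*(-2)**2))*(-511 - 684) = (20 + (15 + 22 + 2*4))*(-1195) = (20 + (15 + 22 + 8))*(-1195) = (20 + 45)*(-1195) = 65*(-1195) = -77675)
G = 41878/7 (G = -2/7 + ((-212 + 910)*60)/7 = -2/7 + (698*60)/7 = -2/7 + (1/7)*41880 = -2/7 + 41880/7 = 41878/7 ≈ 5982.6)
G - h = 41878/7 - 1*(-77675) = 41878/7 + 77675 = 585603/7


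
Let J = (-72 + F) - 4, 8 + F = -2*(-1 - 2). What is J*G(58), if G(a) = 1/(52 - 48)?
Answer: -39/2 ≈ -19.500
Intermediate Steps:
F = -2 (F = -8 - 2*(-1 - 2) = -8 - 2*(-3) = -8 + 6 = -2)
G(a) = 1/4
J = -78 (J = (-72 - 2) - 4 = -74 - 4 = -78)
J*G(58) = -78*1/4 = -39/2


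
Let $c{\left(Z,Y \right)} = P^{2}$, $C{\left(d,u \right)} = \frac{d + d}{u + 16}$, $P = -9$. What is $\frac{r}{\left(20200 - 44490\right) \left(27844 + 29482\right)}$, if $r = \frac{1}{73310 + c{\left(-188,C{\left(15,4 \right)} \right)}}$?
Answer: $- \frac{1}{102193190799140} \approx -9.7854 \cdot 10^{-15}$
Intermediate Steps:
$C{\left(d,u \right)} = \frac{2 d}{16 + u}$
$c{\left(Z,Y \right)} = 81$ ($c{\left(Z,Y \right)} = \left(-9\right)^{2} = 81$)
$r = \frac{1}{73391}$ ($r = \frac{1}{73310 + 81} = \frac{1}{73391} \approx 1.3626 \cdot 10^{-5}$)
$\frac{r}{\left(20200 - 44490\right) \left(27844 + 29482\right)} = \frac{1}{73391 \left(20200 - 44490\right) \left(27844 + 29482\right)} = \frac{1}{73391 \left(\left(-24290\right) 57326\right)} = \frac{1}{73391 \left(-1392448540\right)} = \frac{1}{73391} \left(- \frac{1}{1392448540}\right) = - \frac{1}{102193190799140}$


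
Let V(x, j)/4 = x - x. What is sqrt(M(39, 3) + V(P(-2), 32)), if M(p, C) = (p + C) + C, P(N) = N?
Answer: 3*sqrt(5) ≈ 6.7082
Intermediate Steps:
M(p, C) = p + 2*C (M(p, C) = (C + p) + C = p + 2*C)
V(x, j) = 0 (V(x, j) = 4*(x - x) = 4*0 = 0)
sqrt(M(39, 3) + V(P(-2), 32)) = sqrt((39 + 2*3) + 0) = sqrt((39 + 6) + 0) = sqrt(45 + 0) = sqrt(45) = 3*sqrt(5)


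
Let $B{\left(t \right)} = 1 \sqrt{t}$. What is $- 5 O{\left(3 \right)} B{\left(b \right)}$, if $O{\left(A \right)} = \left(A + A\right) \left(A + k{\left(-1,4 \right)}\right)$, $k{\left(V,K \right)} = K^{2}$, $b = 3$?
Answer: $- 570 \sqrt{3} \approx -987.27$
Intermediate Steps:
$B{\left(t \right)} = \sqrt{t}$
$O{\left(A \right)} = 2 A \left(16 + A\right)$ ($O{\left(A \right)} = \left(A + A\right) \left(A + 4^{2}\right) = 2 A \left(A + 16\right) = 2 A \left(16 + A\right)$)
$- 5 O{\left(3 \right)} B{\left(b \right)} = - 5 \cdot 2 \cdot 3 \left(16 + 3\right) \sqrt{3} = - 5 \cdot 2 \cdot 3 \cdot 19 \sqrt{3} = \left(-5\right) 114 \sqrt{3} = - 570 \sqrt{3}$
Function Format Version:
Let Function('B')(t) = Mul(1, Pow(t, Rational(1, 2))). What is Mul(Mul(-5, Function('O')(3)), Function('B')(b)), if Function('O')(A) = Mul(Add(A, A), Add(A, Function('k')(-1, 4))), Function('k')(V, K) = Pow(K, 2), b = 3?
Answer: Mul(-570, Pow(3, Rational(1, 2))) ≈ -987.27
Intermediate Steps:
Function('B')(t) = Pow(t, Rational(1, 2))
Function('O')(A) = Mul(2, A, Add(16, A)) (Function('O')(A) = Mul(Add(A, A), Add(A, Pow(4, 2))) = Mul(Mul(2, A), Add(A, 16)) = Mul(Mul(2, A), Add(16, A)) = Mul(2, A, Add(16, A)))
Mul(Mul(-5, Function('O')(3)), Function('B')(b)) = Mul(Mul(-5, Mul(2, 3, Add(16, 3))), Pow(3, Rational(1, 2))) = Mul(Mul(-5, Mul(2, 3, 19)), Pow(3, Rational(1, 2))) = Mul(Mul(-5, 114), Pow(3, Rational(1, 2))) = Mul(-570, Pow(3, Rational(1, 2)))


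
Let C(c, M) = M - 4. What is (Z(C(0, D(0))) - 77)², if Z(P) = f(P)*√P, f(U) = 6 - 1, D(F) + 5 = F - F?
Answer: 5704 - 2310*I ≈ 5704.0 - 2310.0*I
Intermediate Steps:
D(F) = -5 (D(F) = -5 + (F - F) = -5 + 0 = -5)
C(c, M) = -4 + M
f(U) = 5
Z(P) = 5*√P
(Z(C(0, D(0))) - 77)² = (5*√(-4 - 5) - 77)² = (5*√(-9) - 77)² = (5*(3*I) - 77)² = (15*I - 77)² = (-77 + 15*I)²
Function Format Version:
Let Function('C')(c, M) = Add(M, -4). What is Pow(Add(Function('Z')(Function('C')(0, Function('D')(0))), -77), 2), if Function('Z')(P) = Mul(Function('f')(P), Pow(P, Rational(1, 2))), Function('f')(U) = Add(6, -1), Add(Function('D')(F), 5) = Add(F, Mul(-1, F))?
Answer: Add(5704, Mul(-2310, I)) ≈ Add(5704.0, Mul(-2310.0, I))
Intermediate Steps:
Function('D')(F) = -5 (Function('D')(F) = Add(-5, Add(F, Mul(-1, F))) = Add(-5, 0) = -5)
Function('C')(c, M) = Add(-4, M)
Function('f')(U) = 5
Function('Z')(P) = Mul(5, Pow(P, Rational(1, 2)))
Pow(Add(Function('Z')(Function('C')(0, Function('D')(0))), -77), 2) = Pow(Add(Mul(5, Pow(Add(-4, -5), Rational(1, 2))), -77), 2) = Pow(Add(Mul(5, Pow(-9, Rational(1, 2))), -77), 2) = Pow(Add(Mul(5, Mul(3, I)), -77), 2) = Pow(Add(Mul(15, I), -77), 2) = Pow(Add(-77, Mul(15, I)), 2)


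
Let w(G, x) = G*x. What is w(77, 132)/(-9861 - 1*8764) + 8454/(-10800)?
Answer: -1781513/1341000 ≈ -1.3285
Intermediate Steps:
w(77, 132)/(-9861 - 1*8764) + 8454/(-10800) = (77*132)/(-9861 - 1*8764) + 8454/(-10800) = 10164/(-9861 - 8764) + 8454*(-1/10800) = 10164/(-18625) - 1409/1800 = 10164*(-1/18625) - 1409/1800 = -10164/18625 - 1409/1800 = -1781513/1341000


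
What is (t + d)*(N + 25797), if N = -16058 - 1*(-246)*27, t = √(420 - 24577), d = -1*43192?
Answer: -707528152 + 114667*I*√493 ≈ -7.0753e+8 + 2.546e+6*I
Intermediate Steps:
d = -43192
t = 7*I*√493 (t = √(-24157) = 7*I*√493 ≈ 155.43*I)
N = -9416 (N = -16058 + 246*27 = -16058 + 6642 = -9416)
(t + d)*(N + 25797) = (7*I*√493 - 43192)*(-9416 + 25797) = (-43192 + 7*I*√493)*16381 = -707528152 + 114667*I*√493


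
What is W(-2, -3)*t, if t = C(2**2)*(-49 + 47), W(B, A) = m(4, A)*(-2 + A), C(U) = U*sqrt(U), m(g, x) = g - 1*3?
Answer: 80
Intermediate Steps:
m(g, x) = -3 + g (m(g, x) = g - 3 = -3 + g)
C(U) = U**(3/2)
W(B, A) = -2 + A (W(B, A) = (-3 + 4)*(-2 + A) = 1*(-2 + A) = -2 + A)
t = -16 (t = (2**2)**(3/2)*(-49 + 47) = 4**(3/2)*(-2) = 8*(-2) = -16)
W(-2, -3)*t = (-2 - 3)*(-16) = -5*(-16) = 80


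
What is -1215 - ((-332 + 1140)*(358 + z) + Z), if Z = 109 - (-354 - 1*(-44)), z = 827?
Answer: -959114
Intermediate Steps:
Z = 419 (Z = 109 - (-354 + 44) = 109 - 1*(-310) = 109 + 310 = 419)
-1215 - ((-332 + 1140)*(358 + z) + Z) = -1215 - ((-332 + 1140)*(358 + 827) + 419) = -1215 - (808*1185 + 419) = -1215 - (957480 + 419) = -1215 - 1*957899 = -1215 - 957899 = -959114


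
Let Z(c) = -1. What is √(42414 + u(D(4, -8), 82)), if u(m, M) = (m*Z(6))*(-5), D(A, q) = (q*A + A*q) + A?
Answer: √42114 ≈ 205.22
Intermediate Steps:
D(A, q) = A + 2*A*q (D(A, q) = (A*q + A*q) + A = 2*A*q + A = A + 2*A*q)
u(m, M) = 5*m (u(m, M) = (m*(-1))*(-5) = -m*(-5) = 5*m)
√(42414 + u(D(4, -8), 82)) = √(42414 + 5*(4*(1 + 2*(-8)))) = √(42414 + 5*(4*(1 - 16))) = √(42414 + 5*(4*(-15))) = √(42414 + 5*(-60)) = √(42414 - 300) = √42114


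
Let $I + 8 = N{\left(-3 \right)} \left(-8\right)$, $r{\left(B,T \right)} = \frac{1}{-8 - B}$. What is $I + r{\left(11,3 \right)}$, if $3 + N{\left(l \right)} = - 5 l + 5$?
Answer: $- \frac{2737}{19} \approx -144.05$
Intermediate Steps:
$N{\left(l \right)} = 2 - 5 l$ ($N{\left(l \right)} = -3 - \left(-5 + 5 l\right) = 2 - 5 l$)
$I = -144$ ($I = -8 + \left(2 - -15\right) \left(-8\right) = -8 + \left(2 + 15\right) \left(-8\right) = -8 + 17 \left(-8\right) = -8 - 136 = -144$)
$I + r{\left(11,3 \right)} = -144 - \frac{1}{8 + 11} = -144 - \frac{1}{19} = - \frac{2737}{19}$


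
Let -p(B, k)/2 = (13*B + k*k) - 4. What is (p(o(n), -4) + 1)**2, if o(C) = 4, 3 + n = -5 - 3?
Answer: 16129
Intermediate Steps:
n = -11 (n = -3 + (-5 - 3) = -3 - 8 = -11)
p(B, k) = 8 - 26*B - 2*k**2 (p(B, k) = -2*((13*B + k*k) - 4) = -2*((13*B + k**2) - 4) = -2*((k**2 + 13*B) - 4) = -2*(-4 + k**2 + 13*B) = 8 - 26*B - 2*k**2)
(p(o(n), -4) + 1)**2 = ((8 - 26*4 - 2*(-4)**2) + 1)**2 = ((8 - 104 - 2*16) + 1)**2 = ((8 - 104 - 32) + 1)**2 = (-128 + 1)**2 = (-127)**2 = 16129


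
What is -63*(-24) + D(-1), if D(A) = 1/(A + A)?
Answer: 3023/2 ≈ 1511.5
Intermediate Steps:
D(A) = 1/(2*A)
-63*(-24) + D(-1) = -63*(-24) + (½)/(-1) = 1512 + (½)*(-1) = 1512 - ½ = 3023/2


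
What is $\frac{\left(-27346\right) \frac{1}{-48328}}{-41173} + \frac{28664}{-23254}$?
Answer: $- \frac{185183486175}{150230560172} \approx -1.2327$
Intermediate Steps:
$\frac{\left(-27346\right) \frac{1}{-48328}}{-41173} + \frac{28664}{-23254} = \left(-27346\right) \left(- \frac{1}{48328}\right) \left(- \frac{1}{41173}\right) + 28664 \left(- \frac{1}{23254}\right) = \frac{13673}{24164} \left(- \frac{1}{41173}\right) - \frac{14332}{11627} = - \frac{1243}{90445852} - \frac{14332}{11627} = - \frac{185183486175}{150230560172}$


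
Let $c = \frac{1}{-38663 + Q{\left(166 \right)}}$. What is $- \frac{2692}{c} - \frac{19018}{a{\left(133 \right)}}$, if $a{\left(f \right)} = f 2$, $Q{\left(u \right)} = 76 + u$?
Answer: $\frac{13756091647}{133} \approx 1.0343 \cdot 10^{8}$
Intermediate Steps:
$c = - \frac{1}{38421}$ ($c = \frac{1}{-38663 + \left(76 + 166\right)} = \frac{1}{-38663 + 242} = \frac{1}{-38421} = - \frac{1}{38421} \approx -2.6027 \cdot 10^{-5}$)
$a{\left(f \right)} = 2 f$
$- \frac{2692}{c} - \frac{19018}{a{\left(133 \right)}} = - \frac{2692}{- \frac{1}{38421}} - \frac{19018}{2 \cdot 133} = \left(-2692\right) \left(-38421\right) - \frac{19018}{266} = 103429332 - \frac{9509}{133} = \frac{13756091647}{133}$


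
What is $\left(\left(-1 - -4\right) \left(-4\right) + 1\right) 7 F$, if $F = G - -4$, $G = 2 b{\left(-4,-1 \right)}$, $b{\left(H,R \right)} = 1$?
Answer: $-462$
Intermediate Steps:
$G = 2$ ($G = 2 \cdot 1 = 2$)
$F = 6$ ($F = 2 - -4 = 2 + 4 = 6$)
$\left(\left(-1 - -4\right) \left(-4\right) + 1\right) 7 F = \left(\left(-1 - -4\right) \left(-4\right) + 1\right) 7 \cdot 6 = \left(\left(-1 + 4\right) \left(-4\right) + 1\right) 7 \cdot 6 = \left(3 \left(-4\right) + 1\right) 7 \cdot 6 = \left(-12 + 1\right) 7 \cdot 6 = \left(-11\right) 7 \cdot 6 = \left(-77\right) 6 = -462$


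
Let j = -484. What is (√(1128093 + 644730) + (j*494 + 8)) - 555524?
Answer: -794612 + √1772823 ≈ -7.9328e+5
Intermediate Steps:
(√(1128093 + 644730) + (j*494 + 8)) - 555524 = (√(1128093 + 644730) + (-484*494 + 8)) - 555524 = (√1772823 + (-239096 + 8)) - 555524 = (√1772823 - 239088) - 555524 = (-239088 + √1772823) - 555524 = -794612 + √1772823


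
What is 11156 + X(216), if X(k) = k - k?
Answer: 11156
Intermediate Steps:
X(k) = 0
11156 + X(216) = 11156 + 0 = 11156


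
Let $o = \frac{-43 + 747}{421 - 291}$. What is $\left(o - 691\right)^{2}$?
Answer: $\frac{1985860969}{4225} \approx 4.7003 \cdot 10^{5}$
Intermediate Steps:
$o = \frac{352}{65}$ ($o = \frac{704}{130} = 704 \cdot \frac{1}{130} = \frac{352}{65} \approx 5.4154$)
$\left(o - 691\right)^{2} = \left(\frac{352}{65} - 691\right)^{2} = \left(- \frac{44563}{65}\right)^{2} = \frac{1985860969}{4225}$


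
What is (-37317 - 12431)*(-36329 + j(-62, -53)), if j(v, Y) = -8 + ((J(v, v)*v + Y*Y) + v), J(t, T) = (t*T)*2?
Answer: 25383718008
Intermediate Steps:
J(t, T) = 2*T*t (J(t, T) = (T*t)*2 = 2*T*t)
j(v, Y) = -8 + v + Y² + 2*v³ (j(v, Y) = -8 + (((2*v*v)*v + Y*Y) + v) = -8 + (((2*v²)*v + Y²) + v) = -8 + ((2*v³ + Y²) + v) = -8 + ((Y² + 2*v³) + v) = -8 + (v + Y² + 2*v³) = -8 + v + Y² + 2*v³)
(-37317 - 12431)*(-36329 + j(-62, -53)) = (-37317 - 12431)*(-36329 + (-8 - 62 + (-53)² + 2*(-62)³)) = -49748*(-36329 + (-8 - 62 + 2809 + 2*(-238328))) = -49748*(-36329 + (-8 - 62 + 2809 - 476656)) = -49748*(-36329 - 473917) = -49748*(-510246) = 25383718008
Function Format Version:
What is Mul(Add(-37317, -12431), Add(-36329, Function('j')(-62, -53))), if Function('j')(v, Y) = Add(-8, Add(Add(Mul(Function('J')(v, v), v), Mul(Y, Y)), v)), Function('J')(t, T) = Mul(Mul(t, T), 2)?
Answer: 25383718008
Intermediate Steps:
Function('J')(t, T) = Mul(2, T, t) (Function('J')(t, T) = Mul(Mul(T, t), 2) = Mul(2, T, t))
Function('j')(v, Y) = Add(-8, v, Pow(Y, 2), Mul(2, Pow(v, 3))) (Function('j')(v, Y) = Add(-8, Add(Add(Mul(Mul(2, v, v), v), Mul(Y, Y)), v)) = Add(-8, Add(Add(Mul(Mul(2, Pow(v, 2)), v), Pow(Y, 2)), v)) = Add(-8, Add(Add(Mul(2, Pow(v, 3)), Pow(Y, 2)), v)) = Add(-8, Add(Add(Pow(Y, 2), Mul(2, Pow(v, 3))), v)) = Add(-8, Add(v, Pow(Y, 2), Mul(2, Pow(v, 3)))) = Add(-8, v, Pow(Y, 2), Mul(2, Pow(v, 3))))
Mul(Add(-37317, -12431), Add(-36329, Function('j')(-62, -53))) = Mul(Add(-37317, -12431), Add(-36329, Add(-8, -62, Pow(-53, 2), Mul(2, Pow(-62, 3))))) = Mul(-49748, Add(-36329, Add(-8, -62, 2809, Mul(2, -238328)))) = Mul(-49748, Add(-36329, Add(-8, -62, 2809, -476656))) = Mul(-49748, Add(-36329, -473917)) = Mul(-49748, -510246) = 25383718008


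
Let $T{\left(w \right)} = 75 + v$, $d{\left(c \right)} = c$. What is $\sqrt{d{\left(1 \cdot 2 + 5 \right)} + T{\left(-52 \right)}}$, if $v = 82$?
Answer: $2 \sqrt{41} \approx 12.806$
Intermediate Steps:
$T{\left(w \right)} = 157$ ($T{\left(w \right)} = 75 + 82 = 157$)
$\sqrt{d{\left(1 \cdot 2 + 5 \right)} + T{\left(-52 \right)}} = \sqrt{\left(1 \cdot 2 + 5\right) + 157} = \sqrt{\left(2 + 5\right) + 157} = \sqrt{7 + 157} = \sqrt{164} = 2 \sqrt{41}$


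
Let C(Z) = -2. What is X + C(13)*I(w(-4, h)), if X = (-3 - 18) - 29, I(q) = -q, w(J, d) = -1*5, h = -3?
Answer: -60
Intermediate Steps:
w(J, d) = -5
X = -50 (X = -21 - 29 = -50)
X + C(13)*I(w(-4, h)) = -50 - (-2)*(-5) = -50 - 2*5 = -50 - 10 = -60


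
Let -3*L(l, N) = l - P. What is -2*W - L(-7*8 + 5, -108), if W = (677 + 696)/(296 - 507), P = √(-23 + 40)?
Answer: -841/211 - √17/3 ≈ -5.3602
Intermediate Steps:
P = √17 ≈ 4.1231
W = -1373/211 (W = 1373/(-211) = 1373*(-1/211) = -1373/211 ≈ -6.5071)
L(l, N) = -l/3 + √17/3 (L(l, N) = -(l - √17)/3 = -l/3 + √17/3)
-2*W - L(-7*8 + 5, -108) = -2*(-1373/211) - (-(-7*8 + 5)/3 + √17/3) = 2746/211 - (-(-56 + 5)/3 + √17/3) = 2746/211 - (-⅓*(-51) + √17/3) = 2746/211 - (17 + √17/3) = 2746/211 + (-17 - √17/3) = -841/211 - √17/3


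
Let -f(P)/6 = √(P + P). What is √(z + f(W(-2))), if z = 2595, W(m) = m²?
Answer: √(2595 - 12*√2) ≈ 50.774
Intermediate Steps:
f(P) = -6*√2*√P (f(P) = -6*√(P + P) = -6*√2*√P)
√(z + f(W(-2))) = √(2595 - 6*√2*√((-2)²)) = √(2595 - 6*√2*√4) = √(2595 - 6*√2*2) = √(2595 - 12*√2)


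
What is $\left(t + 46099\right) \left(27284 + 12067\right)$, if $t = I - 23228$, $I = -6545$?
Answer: $642444426$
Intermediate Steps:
$t = -29773$ ($t = -6545 - 23228 = -29773$)
$\left(t + 46099\right) \left(27284 + 12067\right) = \left(-29773 + 46099\right) \left(27284 + 12067\right) = 16326 \cdot 39351 = 642444426$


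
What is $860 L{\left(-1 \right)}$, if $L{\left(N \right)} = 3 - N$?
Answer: $3440$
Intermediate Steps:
$860 L{\left(-1 \right)} = 860 \left(3 - -1\right) = 860 \left(3 + 1\right) = 860 \cdot 4 = 3440$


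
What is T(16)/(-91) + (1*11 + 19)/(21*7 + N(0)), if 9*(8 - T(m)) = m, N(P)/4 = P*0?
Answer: 778/5733 ≈ 0.13571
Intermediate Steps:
N(P) = 0 (N(P) = 4*(P*0) = 4*0 = 0)
T(m) = 8 - m/9
T(16)/(-91) + (1*11 + 19)/(21*7 + N(0)) = (8 - 1/9*16)/(-91) + (1*11 + 19)/(21*7 + 0) = (8 - 16/9)*(-1/91) + (11 + 19)/(147 + 0) = (56/9)*(-1/91) + 30/147 = -8/117 + 30*(1/147) = -8/117 + 10/49 = 778/5733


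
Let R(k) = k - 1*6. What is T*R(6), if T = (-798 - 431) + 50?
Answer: 0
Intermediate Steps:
R(k) = -6 + k (R(k) = k - 6 = -6 + k)
T = -1179 (T = -1229 + 50 = -1179)
T*R(6) = -1179*(-6 + 6) = -1179*0 = 0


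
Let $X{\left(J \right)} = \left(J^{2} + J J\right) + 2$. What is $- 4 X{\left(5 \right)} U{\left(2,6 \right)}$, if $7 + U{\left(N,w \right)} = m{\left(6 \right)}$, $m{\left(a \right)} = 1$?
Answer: $1248$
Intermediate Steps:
$U{\left(N,w \right)} = -6$ ($U{\left(N,w \right)} = -7 + 1 = -6$)
$X{\left(J \right)} = 2 + 2 J^{2}$ ($X{\left(J \right)} = \left(J^{2} + J^{2}\right) + 2 = 2 J^{2} + 2 = 2 + 2 J^{2}$)
$- 4 X{\left(5 \right)} U{\left(2,6 \right)} = - 4 \left(2 + 2 \cdot 5^{2}\right) \left(-6\right) = - 4 \left(2 + 2 \cdot 25\right) \left(-6\right) = - 4 \left(2 + 50\right) \left(-6\right) = \left(-4\right) 52 \left(-6\right) = \left(-208\right) \left(-6\right) = 1248$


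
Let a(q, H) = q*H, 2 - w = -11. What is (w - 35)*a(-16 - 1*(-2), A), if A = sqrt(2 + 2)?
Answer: 616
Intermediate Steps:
w = 13 (w = 2 - 1*(-11) = 2 + 11 = 13)
A = 2 (A = sqrt(4) = 2)
a(q, H) = H*q
(w - 35)*a(-16 - 1*(-2), A) = (13 - 35)*(2*(-16 - 1*(-2))) = -44*(-16 + 2) = -44*(-14) = -22*(-28) = 616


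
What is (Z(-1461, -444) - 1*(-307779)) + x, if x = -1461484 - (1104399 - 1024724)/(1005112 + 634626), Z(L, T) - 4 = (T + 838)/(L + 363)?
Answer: -1038580653085523/900216162 ≈ -1.1537e+6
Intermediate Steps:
Z(L, T) = 4 + (838 + T)/(363 + L) (Z(L, T) = 4 + (T + 838)/(L + 363) = 4 + (838 + T)/(363 + L))
x = -2396450930867/1639738 (x = -1461484 - 79675/1639738 = -2396450930867/1639738 ≈ -1.4615e+6)
(Z(-1461, -444) - 1*(-307779)) + x = ((2290 - 444 + 4*(-1461))/(363 - 1461) - 1*(-307779)) - 2396450930867/1639738 = ((2290 - 444 - 5844)/(-1098) + 307779) - 2396450930867/1639738 = (-1/1098*(-3998) + 307779) - 2396450930867/1639738 = (1999/549 + 307779) - 2396450930867/1639738 = 168972670/549 - 2396450930867/1639738 = -1038580653085523/900216162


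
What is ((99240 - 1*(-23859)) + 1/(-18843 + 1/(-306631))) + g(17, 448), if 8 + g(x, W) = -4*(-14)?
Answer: 711524639221667/5777847934 ≈ 1.2315e+5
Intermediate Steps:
g(x, W) = 48 (g(x, W) = -8 - 4*(-14) = -8 + 56 = 48)
((99240 - 1*(-23859)) + 1/(-18843 + 1/(-306631))) + g(17, 448) = ((99240 - 1*(-23859)) + 1/(-18843 + 1/(-306631))) + 48 = ((99240 + 23859) + 1/(-18843 - 1/306631)) + 48 = (123099 + 1/(-5777847934/306631)) + 48 = (123099 - 306631/5777847934) + 48 = 711247302520835/5777847934 + 48 = 711524639221667/5777847934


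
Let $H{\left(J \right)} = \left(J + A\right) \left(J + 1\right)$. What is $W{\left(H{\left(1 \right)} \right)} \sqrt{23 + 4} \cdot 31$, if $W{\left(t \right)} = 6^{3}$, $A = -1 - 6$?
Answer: $20088 \sqrt{3} \approx 34793.0$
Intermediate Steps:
$A = -7$ ($A = -1 - 6 = -7$)
$H{\left(J \right)} = \left(1 + J\right) \left(-7 + J\right)$ ($H{\left(J \right)} = \left(J - 7\right) \left(J + 1\right) = \left(-7 + J\right) \left(1 + J\right) = \left(1 + J\right) \left(-7 + J\right)$)
$W{\left(t \right)} = 216$
$W{\left(H{\left(1 \right)} \right)} \sqrt{23 + 4} \cdot 31 = 216 \sqrt{23 + 4} \cdot 31 = 216 \sqrt{27} \cdot 31 = 216 \cdot 3 \sqrt{3} \cdot 31 = 648 \sqrt{3} \cdot 31 = 20088 \sqrt{3}$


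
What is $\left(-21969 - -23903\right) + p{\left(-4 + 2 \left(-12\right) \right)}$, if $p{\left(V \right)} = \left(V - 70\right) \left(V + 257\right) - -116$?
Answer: $-20392$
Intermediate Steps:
$p{\left(V \right)} = 116 + \left(-70 + V\right) \left(257 + V\right)$ ($p{\left(V \right)} = \left(-70 + V\right) \left(257 + V\right) + 116 = 116 + \left(-70 + V\right) \left(257 + V\right)$)
$\left(-21969 - -23903\right) + p{\left(-4 + 2 \left(-12\right) \right)} = \left(-21969 - -23903\right) + \left(-17874 + \left(-4 + 2 \left(-12\right)\right)^{2} + 187 \left(-4 + 2 \left(-12\right)\right)\right) = \left(-21969 + 23903\right) + \left(-17874 + \left(-4 - 24\right)^{2} + 187 \left(-4 - 24\right)\right) = 1934 + \left(-17874 + \left(-28\right)^{2} + 187 \left(-28\right)\right) = 1934 - 22326 = -20392$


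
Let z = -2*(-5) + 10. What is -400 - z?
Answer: -420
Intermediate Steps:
z = 20 (z = 10 + 10 = 20)
-400 - z = -400 - 1*20 = -400 - 20 = -420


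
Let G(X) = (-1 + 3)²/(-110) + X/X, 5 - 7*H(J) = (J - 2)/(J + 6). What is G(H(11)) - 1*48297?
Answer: -2656282/55 ≈ -48296.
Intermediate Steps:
H(J) = 5/7 - (-2 + J)/(7*(6 + J)) (H(J) = 5/7 - (J - 2)/(7*(J + 6)) = 5/7 - (-2 + J)/(7*(6 + J)))
G(X) = 53/55 (G(X) = 2²*(-1/110) + 1 = 4*(-1/110) + 1 = -2/55 + 1 = 53/55)
G(H(11)) - 1*48297 = 53/55 - 1*48297 = 53/55 - 48297 = -2656282/55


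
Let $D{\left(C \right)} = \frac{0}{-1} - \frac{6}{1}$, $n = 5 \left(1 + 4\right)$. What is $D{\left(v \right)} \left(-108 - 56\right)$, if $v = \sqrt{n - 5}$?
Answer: $984$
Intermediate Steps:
$n = 25$ ($n = 5 \cdot 5 = 25$)
$v = 2 \sqrt{5}$ ($v = \sqrt{25 - 5} = \sqrt{20} = 2 \sqrt{5} \approx 4.4721$)
$D{\left(C \right)} = -6$ ($D{\left(C \right)} = 0 \left(-1\right) - 6 = 0 - 6 = -6$)
$D{\left(v \right)} \left(-108 - 56\right) = - 6 \left(-108 - 56\right) = \left(-6\right) \left(-164\right) = 984$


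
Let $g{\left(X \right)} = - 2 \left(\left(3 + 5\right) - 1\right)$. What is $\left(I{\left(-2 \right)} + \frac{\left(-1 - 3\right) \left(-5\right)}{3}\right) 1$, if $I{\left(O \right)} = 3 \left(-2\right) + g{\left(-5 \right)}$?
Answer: $- \frac{40}{3} \approx -13.333$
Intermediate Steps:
$g{\left(X \right)} = -14$ ($g{\left(X \right)} = - 2 \left(8 - 1\right) = \left(-2\right) 7 = -14$)
$I{\left(O \right)} = -20$ ($I{\left(O \right)} = 3 \left(-2\right) - 14 = -6 - 14 = -20$)
$\left(I{\left(-2 \right)} + \frac{\left(-1 - 3\right) \left(-5\right)}{3}\right) 1 = \left(-20 + \frac{\left(-1 - 3\right) \left(-5\right)}{3}\right) 1 = \left(-20 + \left(-4\right) \left(-5\right) \frac{1}{3}\right) 1 = \left(-20 + 20 \cdot \frac{1}{3}\right) 1 = \left(-20 + \frac{20}{3}\right) 1 = \left(- \frac{40}{3}\right) 1 = - \frac{40}{3}$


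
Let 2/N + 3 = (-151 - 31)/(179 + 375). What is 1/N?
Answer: -461/277 ≈ -1.6643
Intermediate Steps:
N = -277/461 (N = 2/(-3 + (-151 - 31)/(179 + 375)) = 2/(-3 - 182/554) = 2/(-3 - 182*1/554) = 2/(-3 - 91/277) = 2/(-922/277) = 2*(-277/922) = -277/461 ≈ -0.60087)
1/N = 1/(-277/461) = -461/277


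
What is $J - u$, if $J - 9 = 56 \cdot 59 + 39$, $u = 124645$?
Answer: $-121293$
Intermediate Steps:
$J = 3352$ ($J = 9 + \left(56 \cdot 59 + 39\right) = 9 + \left(3304 + 39\right) = 9 + 3343 = 3352$)
$J - u = 3352 - 124645 = -121293$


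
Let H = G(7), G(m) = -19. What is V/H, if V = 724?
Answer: -724/19 ≈ -38.105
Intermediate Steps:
H = -19
V/H = 724/(-19) = 724*(-1/19) = -724/19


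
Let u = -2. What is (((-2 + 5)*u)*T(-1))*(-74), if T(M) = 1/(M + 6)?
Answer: 444/5 ≈ 88.800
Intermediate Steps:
T(M) = 1/(6 + M)
(((-2 + 5)*u)*T(-1))*(-74) = (((-2 + 5)*(-2))/(6 - 1))*(-74) = ((3*(-2))/5)*(-74) = -6*⅕*(-74) = -6/5*(-74) = 444/5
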